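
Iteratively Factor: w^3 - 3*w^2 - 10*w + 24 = (w - 4)*(w^2 + w - 6) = (w - 4)*(w - 2)*(w + 3)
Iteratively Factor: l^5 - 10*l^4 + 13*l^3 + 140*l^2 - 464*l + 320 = (l - 1)*(l^4 - 9*l^3 + 4*l^2 + 144*l - 320) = (l - 5)*(l - 1)*(l^3 - 4*l^2 - 16*l + 64) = (l - 5)*(l - 4)*(l - 1)*(l^2 - 16) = (l - 5)*(l - 4)^2*(l - 1)*(l + 4)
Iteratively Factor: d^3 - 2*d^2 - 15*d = (d)*(d^2 - 2*d - 15) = d*(d + 3)*(d - 5)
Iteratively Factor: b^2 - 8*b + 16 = (b - 4)*(b - 4)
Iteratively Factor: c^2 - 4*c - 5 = (c + 1)*(c - 5)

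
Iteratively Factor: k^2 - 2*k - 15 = (k - 5)*(k + 3)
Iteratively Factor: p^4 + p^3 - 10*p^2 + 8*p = (p - 2)*(p^3 + 3*p^2 - 4*p) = p*(p - 2)*(p^2 + 3*p - 4) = p*(p - 2)*(p - 1)*(p + 4)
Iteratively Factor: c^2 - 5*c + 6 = (c - 3)*(c - 2)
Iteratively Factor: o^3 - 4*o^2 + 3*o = (o - 3)*(o^2 - o) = o*(o - 3)*(o - 1)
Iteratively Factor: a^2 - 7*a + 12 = (a - 3)*(a - 4)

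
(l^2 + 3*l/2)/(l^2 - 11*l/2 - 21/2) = l/(l - 7)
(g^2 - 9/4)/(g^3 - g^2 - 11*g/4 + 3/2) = (2*g - 3)/(2*g^2 - 5*g + 2)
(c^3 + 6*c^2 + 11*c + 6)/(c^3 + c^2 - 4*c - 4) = (c + 3)/(c - 2)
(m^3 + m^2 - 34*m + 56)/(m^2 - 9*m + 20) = (m^2 + 5*m - 14)/(m - 5)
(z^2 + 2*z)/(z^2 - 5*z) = (z + 2)/(z - 5)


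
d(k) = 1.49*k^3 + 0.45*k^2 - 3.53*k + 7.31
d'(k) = 4.47*k^2 + 0.9*k - 3.53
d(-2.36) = -1.44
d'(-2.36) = 19.24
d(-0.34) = 8.50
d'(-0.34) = -3.32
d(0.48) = 5.88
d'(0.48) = -2.07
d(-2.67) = -8.42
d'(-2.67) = 25.93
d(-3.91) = -61.07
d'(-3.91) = 61.29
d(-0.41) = 8.73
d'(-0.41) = -3.15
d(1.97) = 13.49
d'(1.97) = 15.59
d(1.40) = 7.34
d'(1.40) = 6.49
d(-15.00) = -4867.24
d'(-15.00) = 988.72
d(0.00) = 7.31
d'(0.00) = -3.53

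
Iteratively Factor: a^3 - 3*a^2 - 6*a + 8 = (a - 1)*(a^2 - 2*a - 8) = (a - 4)*(a - 1)*(a + 2)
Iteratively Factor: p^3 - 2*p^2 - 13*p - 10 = (p + 2)*(p^2 - 4*p - 5) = (p - 5)*(p + 2)*(p + 1)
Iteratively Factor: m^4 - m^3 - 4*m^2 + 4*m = (m + 2)*(m^3 - 3*m^2 + 2*m) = m*(m + 2)*(m^2 - 3*m + 2) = m*(m - 2)*(m + 2)*(m - 1)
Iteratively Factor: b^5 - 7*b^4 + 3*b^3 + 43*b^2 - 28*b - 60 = (b - 3)*(b^4 - 4*b^3 - 9*b^2 + 16*b + 20) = (b - 5)*(b - 3)*(b^3 + b^2 - 4*b - 4) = (b - 5)*(b - 3)*(b + 1)*(b^2 - 4) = (b - 5)*(b - 3)*(b - 2)*(b + 1)*(b + 2)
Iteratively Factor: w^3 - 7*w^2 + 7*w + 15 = (w - 5)*(w^2 - 2*w - 3) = (w - 5)*(w + 1)*(w - 3)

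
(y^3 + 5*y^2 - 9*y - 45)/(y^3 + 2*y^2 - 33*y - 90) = (y - 3)/(y - 6)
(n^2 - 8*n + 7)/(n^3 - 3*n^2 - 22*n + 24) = (n - 7)/(n^2 - 2*n - 24)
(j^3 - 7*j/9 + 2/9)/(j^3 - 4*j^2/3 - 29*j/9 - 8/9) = (9*j^2 - 9*j + 2)/(9*j^2 - 21*j - 8)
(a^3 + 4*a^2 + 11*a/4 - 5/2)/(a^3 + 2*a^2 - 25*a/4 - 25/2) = (2*a - 1)/(2*a - 5)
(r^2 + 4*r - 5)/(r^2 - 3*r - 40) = (r - 1)/(r - 8)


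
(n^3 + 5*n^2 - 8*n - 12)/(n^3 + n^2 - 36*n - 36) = (n - 2)/(n - 6)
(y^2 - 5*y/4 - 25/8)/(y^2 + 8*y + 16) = (8*y^2 - 10*y - 25)/(8*(y^2 + 8*y + 16))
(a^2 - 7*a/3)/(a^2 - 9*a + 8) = a*(3*a - 7)/(3*(a^2 - 9*a + 8))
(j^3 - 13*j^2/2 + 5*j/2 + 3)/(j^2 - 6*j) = j - 1/2 - 1/(2*j)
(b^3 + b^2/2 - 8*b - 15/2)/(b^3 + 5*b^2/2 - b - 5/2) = (b - 3)/(b - 1)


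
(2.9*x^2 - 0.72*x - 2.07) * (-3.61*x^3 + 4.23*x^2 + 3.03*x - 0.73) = -10.469*x^5 + 14.8662*x^4 + 13.2141*x^3 - 13.0547*x^2 - 5.7465*x + 1.5111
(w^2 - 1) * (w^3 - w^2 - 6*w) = w^5 - w^4 - 7*w^3 + w^2 + 6*w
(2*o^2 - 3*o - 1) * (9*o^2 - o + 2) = 18*o^4 - 29*o^3 - 2*o^2 - 5*o - 2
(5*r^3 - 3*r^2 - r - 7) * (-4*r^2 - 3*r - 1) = -20*r^5 - 3*r^4 + 8*r^3 + 34*r^2 + 22*r + 7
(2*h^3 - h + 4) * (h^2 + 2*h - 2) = 2*h^5 + 4*h^4 - 5*h^3 + 2*h^2 + 10*h - 8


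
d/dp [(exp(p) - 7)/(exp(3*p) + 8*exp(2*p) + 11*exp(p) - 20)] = (-(exp(p) - 7)*(3*exp(2*p) + 16*exp(p) + 11) + exp(3*p) + 8*exp(2*p) + 11*exp(p) - 20)*exp(p)/(exp(3*p) + 8*exp(2*p) + 11*exp(p) - 20)^2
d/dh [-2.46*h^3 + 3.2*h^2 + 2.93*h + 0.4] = -7.38*h^2 + 6.4*h + 2.93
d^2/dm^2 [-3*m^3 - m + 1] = -18*m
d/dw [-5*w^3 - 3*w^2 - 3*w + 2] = -15*w^2 - 6*w - 3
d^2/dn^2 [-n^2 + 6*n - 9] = -2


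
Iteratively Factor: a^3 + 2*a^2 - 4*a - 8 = (a + 2)*(a^2 - 4) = (a + 2)^2*(a - 2)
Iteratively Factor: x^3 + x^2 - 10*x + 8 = (x - 1)*(x^2 + 2*x - 8) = (x - 2)*(x - 1)*(x + 4)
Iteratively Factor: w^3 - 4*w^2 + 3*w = (w - 1)*(w^2 - 3*w) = w*(w - 1)*(w - 3)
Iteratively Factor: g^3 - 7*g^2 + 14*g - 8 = (g - 2)*(g^2 - 5*g + 4) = (g - 4)*(g - 2)*(g - 1)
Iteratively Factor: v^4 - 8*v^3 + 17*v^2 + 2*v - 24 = (v + 1)*(v^3 - 9*v^2 + 26*v - 24) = (v - 4)*(v + 1)*(v^2 - 5*v + 6) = (v - 4)*(v - 3)*(v + 1)*(v - 2)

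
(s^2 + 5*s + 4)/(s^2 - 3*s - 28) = (s + 1)/(s - 7)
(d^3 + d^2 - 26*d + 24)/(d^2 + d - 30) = (d^2 - 5*d + 4)/(d - 5)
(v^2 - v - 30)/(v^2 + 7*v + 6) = (v^2 - v - 30)/(v^2 + 7*v + 6)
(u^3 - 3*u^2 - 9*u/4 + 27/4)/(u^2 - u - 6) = (u^2 - 9/4)/(u + 2)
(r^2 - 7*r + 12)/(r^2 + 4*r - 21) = (r - 4)/(r + 7)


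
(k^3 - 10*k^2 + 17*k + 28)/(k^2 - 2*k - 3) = (k^2 - 11*k + 28)/(k - 3)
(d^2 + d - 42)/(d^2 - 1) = (d^2 + d - 42)/(d^2 - 1)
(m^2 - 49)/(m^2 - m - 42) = (m + 7)/(m + 6)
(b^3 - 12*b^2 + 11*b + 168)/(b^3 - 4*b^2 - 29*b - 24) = (b - 7)/(b + 1)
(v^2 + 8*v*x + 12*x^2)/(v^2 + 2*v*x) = (v + 6*x)/v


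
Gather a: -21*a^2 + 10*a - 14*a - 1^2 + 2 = -21*a^2 - 4*a + 1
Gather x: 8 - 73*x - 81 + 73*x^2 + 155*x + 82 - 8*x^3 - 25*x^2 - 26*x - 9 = -8*x^3 + 48*x^2 + 56*x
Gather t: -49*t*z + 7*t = t*(7 - 49*z)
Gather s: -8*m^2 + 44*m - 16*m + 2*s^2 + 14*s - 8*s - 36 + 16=-8*m^2 + 28*m + 2*s^2 + 6*s - 20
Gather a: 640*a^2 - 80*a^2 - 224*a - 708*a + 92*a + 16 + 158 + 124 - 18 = 560*a^2 - 840*a + 280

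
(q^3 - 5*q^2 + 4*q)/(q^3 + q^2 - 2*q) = (q - 4)/(q + 2)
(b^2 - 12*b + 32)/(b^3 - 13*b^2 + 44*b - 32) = 1/(b - 1)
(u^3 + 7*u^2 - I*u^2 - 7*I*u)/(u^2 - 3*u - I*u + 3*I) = u*(u + 7)/(u - 3)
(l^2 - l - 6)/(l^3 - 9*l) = (l + 2)/(l*(l + 3))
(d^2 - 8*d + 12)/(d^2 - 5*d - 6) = (d - 2)/(d + 1)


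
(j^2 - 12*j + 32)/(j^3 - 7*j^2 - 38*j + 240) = (j - 4)/(j^2 + j - 30)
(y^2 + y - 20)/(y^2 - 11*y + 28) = (y + 5)/(y - 7)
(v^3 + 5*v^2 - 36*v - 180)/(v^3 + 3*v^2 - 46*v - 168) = (v^2 - v - 30)/(v^2 - 3*v - 28)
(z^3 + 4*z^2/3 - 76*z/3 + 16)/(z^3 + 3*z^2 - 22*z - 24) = (z - 2/3)/(z + 1)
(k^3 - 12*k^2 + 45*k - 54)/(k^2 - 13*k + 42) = (k^2 - 6*k + 9)/(k - 7)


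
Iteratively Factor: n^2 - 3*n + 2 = (n - 2)*(n - 1)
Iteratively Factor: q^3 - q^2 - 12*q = (q + 3)*(q^2 - 4*q) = q*(q + 3)*(q - 4)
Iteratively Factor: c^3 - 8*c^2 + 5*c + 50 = (c - 5)*(c^2 - 3*c - 10) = (c - 5)*(c + 2)*(c - 5)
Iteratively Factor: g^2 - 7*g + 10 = (g - 2)*(g - 5)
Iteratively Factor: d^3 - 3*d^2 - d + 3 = (d - 3)*(d^2 - 1) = (d - 3)*(d + 1)*(d - 1)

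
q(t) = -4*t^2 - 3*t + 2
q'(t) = -8*t - 3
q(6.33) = -177.27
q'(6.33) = -53.64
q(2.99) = -42.73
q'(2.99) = -26.92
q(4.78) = -103.73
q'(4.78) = -41.24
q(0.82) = -3.15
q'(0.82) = -9.56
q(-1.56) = -3.05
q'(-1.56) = 9.48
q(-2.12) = -9.62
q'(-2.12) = 13.96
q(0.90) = -3.94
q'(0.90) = -10.20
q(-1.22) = -0.29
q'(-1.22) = 6.76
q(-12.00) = -538.00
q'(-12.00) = 93.00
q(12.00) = -610.00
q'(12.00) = -99.00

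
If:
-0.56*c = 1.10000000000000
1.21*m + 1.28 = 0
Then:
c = -1.96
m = -1.06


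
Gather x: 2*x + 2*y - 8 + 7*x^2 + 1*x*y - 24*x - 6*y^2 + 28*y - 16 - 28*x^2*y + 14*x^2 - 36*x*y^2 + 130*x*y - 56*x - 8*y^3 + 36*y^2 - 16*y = x^2*(21 - 28*y) + x*(-36*y^2 + 131*y - 78) - 8*y^3 + 30*y^2 + 14*y - 24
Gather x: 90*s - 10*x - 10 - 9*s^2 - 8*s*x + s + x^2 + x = -9*s^2 + 91*s + x^2 + x*(-8*s - 9) - 10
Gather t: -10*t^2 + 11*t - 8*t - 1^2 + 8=-10*t^2 + 3*t + 7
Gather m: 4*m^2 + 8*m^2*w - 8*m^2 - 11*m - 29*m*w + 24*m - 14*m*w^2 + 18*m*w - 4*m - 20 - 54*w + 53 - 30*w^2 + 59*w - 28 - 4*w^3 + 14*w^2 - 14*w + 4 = m^2*(8*w - 4) + m*(-14*w^2 - 11*w + 9) - 4*w^3 - 16*w^2 - 9*w + 9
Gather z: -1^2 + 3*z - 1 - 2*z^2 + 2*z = -2*z^2 + 5*z - 2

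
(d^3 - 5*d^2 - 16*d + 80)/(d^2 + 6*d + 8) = (d^2 - 9*d + 20)/(d + 2)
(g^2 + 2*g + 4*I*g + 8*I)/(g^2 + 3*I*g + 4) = (g + 2)/(g - I)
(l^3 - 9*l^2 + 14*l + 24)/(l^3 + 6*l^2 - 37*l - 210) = (l^2 - 3*l - 4)/(l^2 + 12*l + 35)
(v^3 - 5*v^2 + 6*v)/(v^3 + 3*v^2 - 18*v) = (v - 2)/(v + 6)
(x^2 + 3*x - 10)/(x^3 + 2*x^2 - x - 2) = (x^2 + 3*x - 10)/(x^3 + 2*x^2 - x - 2)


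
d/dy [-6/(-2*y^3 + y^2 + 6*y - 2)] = 12*(-3*y^2 + y + 3)/(2*y^3 - y^2 - 6*y + 2)^2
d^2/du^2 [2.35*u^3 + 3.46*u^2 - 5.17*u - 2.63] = 14.1*u + 6.92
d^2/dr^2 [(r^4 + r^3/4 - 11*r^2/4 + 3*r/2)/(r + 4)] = (12*r^4 + 129*r^3 + 396*r^2 + 48*r - 200)/(2*(r^3 + 12*r^2 + 48*r + 64))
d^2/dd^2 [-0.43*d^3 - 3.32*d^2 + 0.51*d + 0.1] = -2.58*d - 6.64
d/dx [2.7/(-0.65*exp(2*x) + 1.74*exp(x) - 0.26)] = (3.51*exp(x) - 4.698)*exp(x)/(0.65*exp(2*x) - 1.74*exp(x) + 0.26)^2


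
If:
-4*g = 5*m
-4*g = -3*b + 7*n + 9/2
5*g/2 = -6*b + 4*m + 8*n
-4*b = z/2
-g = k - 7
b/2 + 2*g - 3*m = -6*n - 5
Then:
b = -944/4067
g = -1800/4067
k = 30269/4067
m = 1440/4067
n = -3981/8134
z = 7552/4067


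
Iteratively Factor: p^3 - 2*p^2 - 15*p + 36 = (p - 3)*(p^2 + p - 12) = (p - 3)*(p + 4)*(p - 3)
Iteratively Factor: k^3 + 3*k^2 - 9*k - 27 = (k - 3)*(k^2 + 6*k + 9) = (k - 3)*(k + 3)*(k + 3)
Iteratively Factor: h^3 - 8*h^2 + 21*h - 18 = (h - 3)*(h^2 - 5*h + 6) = (h - 3)*(h - 2)*(h - 3)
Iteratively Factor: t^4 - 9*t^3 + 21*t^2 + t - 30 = (t - 2)*(t^3 - 7*t^2 + 7*t + 15) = (t - 2)*(t + 1)*(t^2 - 8*t + 15) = (t - 3)*(t - 2)*(t + 1)*(t - 5)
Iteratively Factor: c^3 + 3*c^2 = (c + 3)*(c^2) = c*(c + 3)*(c)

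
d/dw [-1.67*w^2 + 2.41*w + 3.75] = 2.41 - 3.34*w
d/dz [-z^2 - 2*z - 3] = -2*z - 2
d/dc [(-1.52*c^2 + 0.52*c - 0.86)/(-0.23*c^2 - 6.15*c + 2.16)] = (9.4676*c^2 - 6.962*c - 4.1658)/(0.0529*c^4 + 2.829*c^3 + 36.8289*c^2 - 26.568*c + 4.6656)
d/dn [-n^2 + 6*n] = 6 - 2*n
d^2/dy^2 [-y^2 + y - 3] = -2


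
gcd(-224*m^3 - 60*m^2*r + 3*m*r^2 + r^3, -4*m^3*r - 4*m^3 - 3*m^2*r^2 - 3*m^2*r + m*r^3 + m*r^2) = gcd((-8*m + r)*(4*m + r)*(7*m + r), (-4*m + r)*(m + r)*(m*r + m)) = 1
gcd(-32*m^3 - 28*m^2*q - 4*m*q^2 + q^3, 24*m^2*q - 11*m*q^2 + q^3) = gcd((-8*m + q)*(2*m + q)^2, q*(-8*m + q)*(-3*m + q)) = -8*m + q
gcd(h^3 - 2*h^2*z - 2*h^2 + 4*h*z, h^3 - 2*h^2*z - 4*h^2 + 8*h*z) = -h^2 + 2*h*z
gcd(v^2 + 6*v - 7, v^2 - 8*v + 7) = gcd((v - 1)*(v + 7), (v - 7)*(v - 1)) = v - 1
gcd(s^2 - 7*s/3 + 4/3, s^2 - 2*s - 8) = 1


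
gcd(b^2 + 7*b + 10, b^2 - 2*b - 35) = b + 5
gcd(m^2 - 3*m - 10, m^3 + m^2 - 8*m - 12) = m + 2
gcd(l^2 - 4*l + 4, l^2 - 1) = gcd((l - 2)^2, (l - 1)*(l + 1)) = 1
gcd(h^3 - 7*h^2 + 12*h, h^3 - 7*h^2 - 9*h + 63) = h - 3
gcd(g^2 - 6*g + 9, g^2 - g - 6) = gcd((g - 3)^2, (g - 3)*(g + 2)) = g - 3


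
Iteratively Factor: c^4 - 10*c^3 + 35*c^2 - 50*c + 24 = (c - 2)*(c^3 - 8*c^2 + 19*c - 12) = (c - 3)*(c - 2)*(c^2 - 5*c + 4) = (c - 4)*(c - 3)*(c - 2)*(c - 1)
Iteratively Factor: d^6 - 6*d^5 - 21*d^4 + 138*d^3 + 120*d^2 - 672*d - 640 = (d + 1)*(d^5 - 7*d^4 - 14*d^3 + 152*d^2 - 32*d - 640) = (d + 1)*(d + 2)*(d^4 - 9*d^3 + 4*d^2 + 144*d - 320) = (d - 4)*(d + 1)*(d + 2)*(d^3 - 5*d^2 - 16*d + 80) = (d - 4)^2*(d + 1)*(d + 2)*(d^2 - d - 20) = (d - 4)^2*(d + 1)*(d + 2)*(d + 4)*(d - 5)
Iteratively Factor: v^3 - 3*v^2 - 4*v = (v)*(v^2 - 3*v - 4) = v*(v - 4)*(v + 1)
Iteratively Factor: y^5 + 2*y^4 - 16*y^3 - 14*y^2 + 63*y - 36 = (y - 1)*(y^4 + 3*y^3 - 13*y^2 - 27*y + 36) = (y - 1)^2*(y^3 + 4*y^2 - 9*y - 36) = (y - 3)*(y - 1)^2*(y^2 + 7*y + 12) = (y - 3)*(y - 1)^2*(y + 4)*(y + 3)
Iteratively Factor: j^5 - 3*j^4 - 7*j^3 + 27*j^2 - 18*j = (j - 1)*(j^4 - 2*j^3 - 9*j^2 + 18*j) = (j - 1)*(j + 3)*(j^3 - 5*j^2 + 6*j) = (j - 3)*(j - 1)*(j + 3)*(j^2 - 2*j) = j*(j - 3)*(j - 1)*(j + 3)*(j - 2)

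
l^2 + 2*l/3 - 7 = (l - 7/3)*(l + 3)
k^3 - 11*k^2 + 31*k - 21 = (k - 7)*(k - 3)*(k - 1)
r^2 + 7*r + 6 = (r + 1)*(r + 6)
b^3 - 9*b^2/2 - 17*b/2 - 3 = (b - 6)*(b + 1/2)*(b + 1)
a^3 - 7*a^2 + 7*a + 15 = (a - 5)*(a - 3)*(a + 1)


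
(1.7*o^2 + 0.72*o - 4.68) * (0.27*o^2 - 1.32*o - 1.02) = 0.459*o^4 - 2.0496*o^3 - 3.948*o^2 + 5.4432*o + 4.7736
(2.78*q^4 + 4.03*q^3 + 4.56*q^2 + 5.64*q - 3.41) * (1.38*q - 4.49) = 3.8364*q^5 - 6.9208*q^4 - 11.8019*q^3 - 12.6912*q^2 - 30.0294*q + 15.3109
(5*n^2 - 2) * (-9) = 18 - 45*n^2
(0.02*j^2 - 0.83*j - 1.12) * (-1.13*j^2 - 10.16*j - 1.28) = -0.0226*j^4 + 0.7347*j^3 + 9.6728*j^2 + 12.4416*j + 1.4336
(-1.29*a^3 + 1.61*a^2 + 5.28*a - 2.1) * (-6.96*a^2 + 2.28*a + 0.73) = 8.9784*a^5 - 14.1468*a^4 - 34.0197*a^3 + 27.8297*a^2 - 0.933599999999999*a - 1.533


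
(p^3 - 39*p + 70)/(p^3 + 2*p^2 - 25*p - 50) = (p^2 + 5*p - 14)/(p^2 + 7*p + 10)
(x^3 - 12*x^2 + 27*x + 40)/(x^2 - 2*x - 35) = (-x^3 + 12*x^2 - 27*x - 40)/(-x^2 + 2*x + 35)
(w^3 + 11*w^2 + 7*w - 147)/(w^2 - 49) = (w^2 + 4*w - 21)/(w - 7)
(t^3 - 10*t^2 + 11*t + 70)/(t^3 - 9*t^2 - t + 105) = (t + 2)/(t + 3)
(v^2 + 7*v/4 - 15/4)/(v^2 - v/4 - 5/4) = (v + 3)/(v + 1)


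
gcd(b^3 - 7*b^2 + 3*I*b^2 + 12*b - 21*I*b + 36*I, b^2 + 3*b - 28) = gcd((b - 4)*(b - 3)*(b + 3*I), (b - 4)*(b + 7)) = b - 4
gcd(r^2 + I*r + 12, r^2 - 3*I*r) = r - 3*I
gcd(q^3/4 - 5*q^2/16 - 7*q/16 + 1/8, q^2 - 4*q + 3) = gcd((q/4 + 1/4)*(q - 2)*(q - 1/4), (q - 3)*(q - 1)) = 1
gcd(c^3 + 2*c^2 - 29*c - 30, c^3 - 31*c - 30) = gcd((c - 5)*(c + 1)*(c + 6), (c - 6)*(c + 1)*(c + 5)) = c + 1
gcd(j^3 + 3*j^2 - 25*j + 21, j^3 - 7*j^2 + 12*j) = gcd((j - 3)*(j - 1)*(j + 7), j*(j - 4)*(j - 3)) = j - 3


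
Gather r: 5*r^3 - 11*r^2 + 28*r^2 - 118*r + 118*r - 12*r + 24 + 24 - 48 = 5*r^3 + 17*r^2 - 12*r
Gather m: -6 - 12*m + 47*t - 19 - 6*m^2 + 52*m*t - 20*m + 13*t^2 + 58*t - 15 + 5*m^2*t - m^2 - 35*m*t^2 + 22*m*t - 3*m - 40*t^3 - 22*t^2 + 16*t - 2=m^2*(5*t - 7) + m*(-35*t^2 + 74*t - 35) - 40*t^3 - 9*t^2 + 121*t - 42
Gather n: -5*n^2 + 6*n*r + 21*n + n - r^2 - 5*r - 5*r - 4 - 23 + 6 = -5*n^2 + n*(6*r + 22) - r^2 - 10*r - 21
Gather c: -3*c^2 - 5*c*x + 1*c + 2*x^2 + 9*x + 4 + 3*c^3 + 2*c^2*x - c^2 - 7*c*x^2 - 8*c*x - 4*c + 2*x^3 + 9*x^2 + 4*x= 3*c^3 + c^2*(2*x - 4) + c*(-7*x^2 - 13*x - 3) + 2*x^3 + 11*x^2 + 13*x + 4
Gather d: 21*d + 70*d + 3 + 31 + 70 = 91*d + 104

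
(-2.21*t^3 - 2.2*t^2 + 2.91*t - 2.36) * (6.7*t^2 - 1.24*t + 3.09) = -14.807*t^5 - 11.9996*t^4 + 15.3961*t^3 - 26.2184*t^2 + 11.9183*t - 7.2924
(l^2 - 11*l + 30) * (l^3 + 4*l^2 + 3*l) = l^5 - 7*l^4 - 11*l^3 + 87*l^2 + 90*l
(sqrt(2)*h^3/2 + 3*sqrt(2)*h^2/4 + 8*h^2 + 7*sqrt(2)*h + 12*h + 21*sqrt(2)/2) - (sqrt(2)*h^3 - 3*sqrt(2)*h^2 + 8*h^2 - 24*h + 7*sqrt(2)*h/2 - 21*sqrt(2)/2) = -sqrt(2)*h^3/2 + 15*sqrt(2)*h^2/4 + 7*sqrt(2)*h/2 + 36*h + 21*sqrt(2)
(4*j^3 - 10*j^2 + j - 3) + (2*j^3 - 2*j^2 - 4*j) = 6*j^3 - 12*j^2 - 3*j - 3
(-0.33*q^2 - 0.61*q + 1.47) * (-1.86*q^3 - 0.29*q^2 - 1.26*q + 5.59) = 0.6138*q^5 + 1.2303*q^4 - 2.1415*q^3 - 1.5024*q^2 - 5.2621*q + 8.2173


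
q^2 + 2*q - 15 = (q - 3)*(q + 5)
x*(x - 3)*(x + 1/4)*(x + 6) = x^4 + 13*x^3/4 - 69*x^2/4 - 9*x/2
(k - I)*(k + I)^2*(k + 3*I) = k^4 + 4*I*k^3 - 2*k^2 + 4*I*k - 3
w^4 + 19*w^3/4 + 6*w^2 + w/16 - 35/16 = (w - 1/2)*(w + 1)*(w + 7/4)*(w + 5/2)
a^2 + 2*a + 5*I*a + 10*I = (a + 2)*(a + 5*I)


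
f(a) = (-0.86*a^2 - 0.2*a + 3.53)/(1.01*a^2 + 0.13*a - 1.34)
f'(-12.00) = 0.00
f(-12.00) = -0.83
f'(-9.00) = 0.01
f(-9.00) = -0.81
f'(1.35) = -14.30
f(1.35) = 2.50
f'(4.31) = -0.06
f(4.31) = -0.74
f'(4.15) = -0.07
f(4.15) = -0.73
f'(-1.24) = 2212.73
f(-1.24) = 47.43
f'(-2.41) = 0.67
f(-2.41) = -0.23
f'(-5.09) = 0.05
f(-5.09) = -0.73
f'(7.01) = -0.01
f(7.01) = -0.82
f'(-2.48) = 0.60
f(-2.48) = -0.28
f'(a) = (-2.02*a - 0.13)*(-0.86*a^2 - 0.2*a + 3.53)/(1.01*a^2 + 0.13*a - 1.34)^2 + (-1.72*a - 0.2)/(1.01*a^2 + 0.13*a - 1.34)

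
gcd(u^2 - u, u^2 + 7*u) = u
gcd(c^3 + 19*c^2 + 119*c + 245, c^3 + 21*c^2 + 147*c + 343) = c^2 + 14*c + 49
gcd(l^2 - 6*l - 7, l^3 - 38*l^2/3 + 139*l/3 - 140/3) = l - 7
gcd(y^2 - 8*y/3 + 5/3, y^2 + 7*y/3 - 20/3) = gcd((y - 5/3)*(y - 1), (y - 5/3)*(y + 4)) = y - 5/3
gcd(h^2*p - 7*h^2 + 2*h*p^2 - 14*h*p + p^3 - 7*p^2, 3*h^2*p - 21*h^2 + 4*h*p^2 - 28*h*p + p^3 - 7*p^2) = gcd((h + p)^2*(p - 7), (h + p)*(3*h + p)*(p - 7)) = h*p - 7*h + p^2 - 7*p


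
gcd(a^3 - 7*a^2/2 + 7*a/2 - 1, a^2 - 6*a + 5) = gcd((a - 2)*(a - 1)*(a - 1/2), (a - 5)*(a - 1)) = a - 1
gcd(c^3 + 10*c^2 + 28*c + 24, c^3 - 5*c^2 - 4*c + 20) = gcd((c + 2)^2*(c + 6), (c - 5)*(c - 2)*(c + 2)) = c + 2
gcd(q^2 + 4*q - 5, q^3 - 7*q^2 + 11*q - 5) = q - 1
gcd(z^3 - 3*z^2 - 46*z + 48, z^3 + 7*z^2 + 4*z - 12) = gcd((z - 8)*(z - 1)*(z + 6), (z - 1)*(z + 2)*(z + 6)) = z^2 + 5*z - 6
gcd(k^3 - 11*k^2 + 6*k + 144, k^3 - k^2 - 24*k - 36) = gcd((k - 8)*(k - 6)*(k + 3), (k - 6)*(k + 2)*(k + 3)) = k^2 - 3*k - 18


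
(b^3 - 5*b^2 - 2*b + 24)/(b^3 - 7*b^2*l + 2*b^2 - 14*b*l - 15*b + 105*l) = (b^2 - 2*b - 8)/(b^2 - 7*b*l + 5*b - 35*l)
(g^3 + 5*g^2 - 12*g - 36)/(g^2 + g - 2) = (g^2 + 3*g - 18)/(g - 1)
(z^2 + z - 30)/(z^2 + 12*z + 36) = (z - 5)/(z + 6)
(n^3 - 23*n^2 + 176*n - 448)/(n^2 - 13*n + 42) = (n^2 - 16*n + 64)/(n - 6)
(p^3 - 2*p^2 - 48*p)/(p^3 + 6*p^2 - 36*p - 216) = p*(p - 8)/(p^2 - 36)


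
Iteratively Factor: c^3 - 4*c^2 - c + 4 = (c - 1)*(c^2 - 3*c - 4) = (c - 1)*(c + 1)*(c - 4)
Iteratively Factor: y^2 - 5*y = (y - 5)*(y)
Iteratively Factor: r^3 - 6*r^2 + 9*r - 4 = (r - 1)*(r^2 - 5*r + 4) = (r - 1)^2*(r - 4)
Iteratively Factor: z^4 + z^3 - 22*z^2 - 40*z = (z + 2)*(z^3 - z^2 - 20*z) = (z - 5)*(z + 2)*(z^2 + 4*z) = (z - 5)*(z + 2)*(z + 4)*(z)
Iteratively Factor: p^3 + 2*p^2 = (p + 2)*(p^2) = p*(p + 2)*(p)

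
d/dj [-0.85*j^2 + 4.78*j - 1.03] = 4.78 - 1.7*j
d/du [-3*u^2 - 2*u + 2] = -6*u - 2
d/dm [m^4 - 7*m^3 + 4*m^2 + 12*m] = 4*m^3 - 21*m^2 + 8*m + 12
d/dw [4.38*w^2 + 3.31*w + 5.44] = 8.76*w + 3.31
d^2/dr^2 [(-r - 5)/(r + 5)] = 0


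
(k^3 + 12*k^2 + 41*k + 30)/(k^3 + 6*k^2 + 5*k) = (k + 6)/k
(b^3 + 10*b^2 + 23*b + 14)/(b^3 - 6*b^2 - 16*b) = (b^2 + 8*b + 7)/(b*(b - 8))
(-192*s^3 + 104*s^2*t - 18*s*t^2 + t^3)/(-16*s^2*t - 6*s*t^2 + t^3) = (24*s^2 - 10*s*t + t^2)/(t*(2*s + t))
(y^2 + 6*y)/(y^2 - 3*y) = (y + 6)/(y - 3)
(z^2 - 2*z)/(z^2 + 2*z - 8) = z/(z + 4)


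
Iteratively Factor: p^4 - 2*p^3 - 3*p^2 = (p)*(p^3 - 2*p^2 - 3*p) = p^2*(p^2 - 2*p - 3) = p^2*(p - 3)*(p + 1)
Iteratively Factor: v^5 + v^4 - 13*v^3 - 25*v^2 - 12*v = (v - 4)*(v^4 + 5*v^3 + 7*v^2 + 3*v) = (v - 4)*(v + 1)*(v^3 + 4*v^2 + 3*v) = (v - 4)*(v + 1)*(v + 3)*(v^2 + v) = (v - 4)*(v + 1)^2*(v + 3)*(v)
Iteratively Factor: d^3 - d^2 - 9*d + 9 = (d - 3)*(d^2 + 2*d - 3) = (d - 3)*(d - 1)*(d + 3)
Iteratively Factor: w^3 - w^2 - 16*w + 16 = (w - 4)*(w^2 + 3*w - 4) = (w - 4)*(w - 1)*(w + 4)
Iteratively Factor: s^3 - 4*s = (s - 2)*(s^2 + 2*s) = s*(s - 2)*(s + 2)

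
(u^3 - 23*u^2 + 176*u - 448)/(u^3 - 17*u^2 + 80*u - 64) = (u - 7)/(u - 1)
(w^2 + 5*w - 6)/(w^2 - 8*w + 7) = (w + 6)/(w - 7)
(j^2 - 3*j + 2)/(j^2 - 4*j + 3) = (j - 2)/(j - 3)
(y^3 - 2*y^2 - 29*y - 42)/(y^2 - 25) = (y^3 - 2*y^2 - 29*y - 42)/(y^2 - 25)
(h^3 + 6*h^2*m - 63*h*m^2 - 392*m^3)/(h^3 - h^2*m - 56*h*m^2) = (h + 7*m)/h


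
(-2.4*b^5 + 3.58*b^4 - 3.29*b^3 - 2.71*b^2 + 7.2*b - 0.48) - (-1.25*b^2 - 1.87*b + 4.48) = -2.4*b^5 + 3.58*b^4 - 3.29*b^3 - 1.46*b^2 + 9.07*b - 4.96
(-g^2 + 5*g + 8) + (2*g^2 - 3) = g^2 + 5*g + 5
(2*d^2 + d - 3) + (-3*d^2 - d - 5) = -d^2 - 8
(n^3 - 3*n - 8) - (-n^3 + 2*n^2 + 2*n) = 2*n^3 - 2*n^2 - 5*n - 8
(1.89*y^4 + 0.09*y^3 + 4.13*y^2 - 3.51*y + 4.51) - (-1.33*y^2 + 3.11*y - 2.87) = 1.89*y^4 + 0.09*y^3 + 5.46*y^2 - 6.62*y + 7.38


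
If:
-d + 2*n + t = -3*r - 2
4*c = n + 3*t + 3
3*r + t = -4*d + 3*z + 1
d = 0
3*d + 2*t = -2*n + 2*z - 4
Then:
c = 3*z/2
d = 0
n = -3*z/2 - 3/2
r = z/6 + 1/2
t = 5*z/2 - 1/2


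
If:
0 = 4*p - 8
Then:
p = 2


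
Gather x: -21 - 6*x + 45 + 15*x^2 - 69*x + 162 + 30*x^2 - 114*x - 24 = 45*x^2 - 189*x + 162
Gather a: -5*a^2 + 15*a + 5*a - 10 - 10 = -5*a^2 + 20*a - 20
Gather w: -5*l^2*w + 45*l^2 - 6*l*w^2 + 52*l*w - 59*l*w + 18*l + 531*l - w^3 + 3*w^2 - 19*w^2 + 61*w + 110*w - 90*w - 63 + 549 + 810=45*l^2 + 549*l - w^3 + w^2*(-6*l - 16) + w*(-5*l^2 - 7*l + 81) + 1296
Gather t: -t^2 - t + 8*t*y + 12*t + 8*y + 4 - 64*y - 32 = -t^2 + t*(8*y + 11) - 56*y - 28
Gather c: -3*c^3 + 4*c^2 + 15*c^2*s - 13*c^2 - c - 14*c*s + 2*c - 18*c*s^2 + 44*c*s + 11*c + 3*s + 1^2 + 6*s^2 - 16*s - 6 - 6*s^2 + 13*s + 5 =-3*c^3 + c^2*(15*s - 9) + c*(-18*s^2 + 30*s + 12)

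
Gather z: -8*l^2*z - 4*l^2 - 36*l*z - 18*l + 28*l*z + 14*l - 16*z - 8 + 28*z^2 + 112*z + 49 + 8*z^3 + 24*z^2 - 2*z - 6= -4*l^2 - 4*l + 8*z^3 + 52*z^2 + z*(-8*l^2 - 8*l + 94) + 35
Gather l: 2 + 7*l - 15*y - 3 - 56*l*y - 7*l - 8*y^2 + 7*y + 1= -56*l*y - 8*y^2 - 8*y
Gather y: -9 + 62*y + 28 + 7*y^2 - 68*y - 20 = 7*y^2 - 6*y - 1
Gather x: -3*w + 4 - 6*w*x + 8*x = -3*w + x*(8 - 6*w) + 4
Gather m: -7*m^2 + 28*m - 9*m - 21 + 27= -7*m^2 + 19*m + 6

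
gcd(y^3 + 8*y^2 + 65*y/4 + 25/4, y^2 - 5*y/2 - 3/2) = y + 1/2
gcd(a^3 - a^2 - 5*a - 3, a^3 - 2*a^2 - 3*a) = a^2 - 2*a - 3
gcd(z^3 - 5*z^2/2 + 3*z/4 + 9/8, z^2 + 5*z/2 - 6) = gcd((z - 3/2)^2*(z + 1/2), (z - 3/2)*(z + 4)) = z - 3/2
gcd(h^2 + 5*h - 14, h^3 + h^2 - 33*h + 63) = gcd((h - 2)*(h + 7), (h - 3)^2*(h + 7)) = h + 7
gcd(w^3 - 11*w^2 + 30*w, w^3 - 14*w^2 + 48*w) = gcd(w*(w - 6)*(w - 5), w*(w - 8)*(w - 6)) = w^2 - 6*w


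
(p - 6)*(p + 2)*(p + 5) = p^3 + p^2 - 32*p - 60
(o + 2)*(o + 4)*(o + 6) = o^3 + 12*o^2 + 44*o + 48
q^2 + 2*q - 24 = (q - 4)*(q + 6)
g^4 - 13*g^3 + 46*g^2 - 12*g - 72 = (g - 6)^2*(g - 2)*(g + 1)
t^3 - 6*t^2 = t^2*(t - 6)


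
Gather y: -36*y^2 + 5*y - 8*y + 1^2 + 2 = -36*y^2 - 3*y + 3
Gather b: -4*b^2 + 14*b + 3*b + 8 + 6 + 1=-4*b^2 + 17*b + 15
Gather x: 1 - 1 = 0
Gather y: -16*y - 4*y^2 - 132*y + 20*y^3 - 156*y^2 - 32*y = 20*y^3 - 160*y^2 - 180*y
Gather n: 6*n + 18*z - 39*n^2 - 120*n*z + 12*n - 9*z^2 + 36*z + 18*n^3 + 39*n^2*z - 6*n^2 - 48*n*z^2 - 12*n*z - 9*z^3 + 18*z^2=18*n^3 + n^2*(39*z - 45) + n*(-48*z^2 - 132*z + 18) - 9*z^3 + 9*z^2 + 54*z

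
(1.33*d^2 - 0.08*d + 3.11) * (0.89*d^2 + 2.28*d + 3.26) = 1.1837*d^4 + 2.9612*d^3 + 6.9213*d^2 + 6.83*d + 10.1386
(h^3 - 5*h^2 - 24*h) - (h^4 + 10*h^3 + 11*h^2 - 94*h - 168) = -h^4 - 9*h^3 - 16*h^2 + 70*h + 168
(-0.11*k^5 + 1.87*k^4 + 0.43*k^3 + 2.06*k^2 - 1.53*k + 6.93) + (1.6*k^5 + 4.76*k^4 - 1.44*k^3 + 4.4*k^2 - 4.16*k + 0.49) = 1.49*k^5 + 6.63*k^4 - 1.01*k^3 + 6.46*k^2 - 5.69*k + 7.42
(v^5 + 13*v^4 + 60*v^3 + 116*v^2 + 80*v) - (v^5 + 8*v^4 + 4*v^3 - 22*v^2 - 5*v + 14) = 5*v^4 + 56*v^3 + 138*v^2 + 85*v - 14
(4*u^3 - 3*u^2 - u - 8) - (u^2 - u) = 4*u^3 - 4*u^2 - 8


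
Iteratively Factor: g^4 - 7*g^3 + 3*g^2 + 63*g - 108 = (g + 3)*(g^3 - 10*g^2 + 33*g - 36) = (g - 4)*(g + 3)*(g^2 - 6*g + 9) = (g - 4)*(g - 3)*(g + 3)*(g - 3)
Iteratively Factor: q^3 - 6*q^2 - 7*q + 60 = (q + 3)*(q^2 - 9*q + 20) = (q - 4)*(q + 3)*(q - 5)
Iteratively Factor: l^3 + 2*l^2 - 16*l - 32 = (l + 4)*(l^2 - 2*l - 8) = (l + 2)*(l + 4)*(l - 4)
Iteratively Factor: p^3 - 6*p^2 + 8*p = (p - 4)*(p^2 - 2*p) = p*(p - 4)*(p - 2)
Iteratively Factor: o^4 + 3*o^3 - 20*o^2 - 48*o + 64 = (o + 4)*(o^3 - o^2 - 16*o + 16) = (o - 1)*(o + 4)*(o^2 - 16) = (o - 4)*(o - 1)*(o + 4)*(o + 4)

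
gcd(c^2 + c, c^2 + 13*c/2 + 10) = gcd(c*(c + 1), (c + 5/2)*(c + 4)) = 1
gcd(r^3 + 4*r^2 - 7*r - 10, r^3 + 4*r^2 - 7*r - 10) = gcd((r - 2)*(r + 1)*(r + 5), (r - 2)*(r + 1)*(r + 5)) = r^3 + 4*r^2 - 7*r - 10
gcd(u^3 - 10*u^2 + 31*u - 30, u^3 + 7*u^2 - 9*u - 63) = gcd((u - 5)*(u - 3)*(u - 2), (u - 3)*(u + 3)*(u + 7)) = u - 3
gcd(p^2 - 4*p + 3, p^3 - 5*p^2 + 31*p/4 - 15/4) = p - 1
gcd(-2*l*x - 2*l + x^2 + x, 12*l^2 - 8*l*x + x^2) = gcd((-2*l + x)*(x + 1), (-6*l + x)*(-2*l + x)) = -2*l + x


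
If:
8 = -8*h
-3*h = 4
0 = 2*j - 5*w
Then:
No Solution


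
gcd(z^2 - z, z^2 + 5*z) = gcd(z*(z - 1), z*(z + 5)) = z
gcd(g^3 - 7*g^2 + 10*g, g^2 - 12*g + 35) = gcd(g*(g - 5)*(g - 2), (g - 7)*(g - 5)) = g - 5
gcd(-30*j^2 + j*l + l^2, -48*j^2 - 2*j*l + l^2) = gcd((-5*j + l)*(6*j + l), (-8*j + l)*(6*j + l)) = 6*j + l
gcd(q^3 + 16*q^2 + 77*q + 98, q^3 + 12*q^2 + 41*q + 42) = q^2 + 9*q + 14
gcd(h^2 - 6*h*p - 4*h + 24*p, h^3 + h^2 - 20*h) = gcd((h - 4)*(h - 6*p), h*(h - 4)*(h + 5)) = h - 4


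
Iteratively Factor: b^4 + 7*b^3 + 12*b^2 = (b)*(b^3 + 7*b^2 + 12*b) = b^2*(b^2 + 7*b + 12) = b^2*(b + 4)*(b + 3)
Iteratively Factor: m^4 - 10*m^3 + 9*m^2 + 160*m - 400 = (m - 5)*(m^3 - 5*m^2 - 16*m + 80) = (m - 5)*(m + 4)*(m^2 - 9*m + 20) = (m - 5)^2*(m + 4)*(m - 4)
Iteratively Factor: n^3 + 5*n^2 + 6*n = (n + 3)*(n^2 + 2*n) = n*(n + 3)*(n + 2)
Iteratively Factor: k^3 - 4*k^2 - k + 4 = (k - 1)*(k^2 - 3*k - 4) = (k - 1)*(k + 1)*(k - 4)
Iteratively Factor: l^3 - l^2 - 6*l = (l - 3)*(l^2 + 2*l) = (l - 3)*(l + 2)*(l)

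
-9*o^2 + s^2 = (-3*o + s)*(3*o + s)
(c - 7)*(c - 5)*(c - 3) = c^3 - 15*c^2 + 71*c - 105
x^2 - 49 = (x - 7)*(x + 7)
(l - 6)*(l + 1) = l^2 - 5*l - 6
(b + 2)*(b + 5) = b^2 + 7*b + 10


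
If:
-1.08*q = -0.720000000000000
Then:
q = 0.67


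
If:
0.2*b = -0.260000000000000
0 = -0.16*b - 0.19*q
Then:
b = -1.30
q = 1.09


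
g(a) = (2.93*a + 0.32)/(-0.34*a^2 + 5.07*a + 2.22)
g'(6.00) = 0.10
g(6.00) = 0.88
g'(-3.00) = 0.05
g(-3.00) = 0.53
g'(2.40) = 0.07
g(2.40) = 0.59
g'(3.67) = 0.07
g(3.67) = 0.68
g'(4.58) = 0.08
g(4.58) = 0.75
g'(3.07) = 0.07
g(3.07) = 0.64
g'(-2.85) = 0.05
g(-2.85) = 0.54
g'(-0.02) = 1.09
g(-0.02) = 0.12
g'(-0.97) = 0.62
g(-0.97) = 0.84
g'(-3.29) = 0.05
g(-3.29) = 0.51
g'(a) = (0.68*a - 5.07)*(2.93*a + 0.32)/(-0.34*a^2 + 5.07*a + 2.22)^2 + 2.93/(-0.34*a^2 + 5.07*a + 2.22)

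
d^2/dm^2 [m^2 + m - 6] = 2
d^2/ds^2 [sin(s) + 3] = -sin(s)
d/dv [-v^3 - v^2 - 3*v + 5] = -3*v^2 - 2*v - 3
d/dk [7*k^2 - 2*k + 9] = 14*k - 2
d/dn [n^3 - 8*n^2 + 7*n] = 3*n^2 - 16*n + 7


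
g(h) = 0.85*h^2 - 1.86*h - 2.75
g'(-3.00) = -6.96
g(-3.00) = 10.48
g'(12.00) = 18.54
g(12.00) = 97.33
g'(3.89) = 4.75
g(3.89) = 2.88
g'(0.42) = -1.15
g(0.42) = -3.38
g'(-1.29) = -4.05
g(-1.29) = 1.06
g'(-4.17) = -8.95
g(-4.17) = 19.79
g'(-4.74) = -9.92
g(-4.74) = 25.16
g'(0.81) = -0.48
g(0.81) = -3.70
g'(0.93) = -0.28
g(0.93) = -3.74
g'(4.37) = 5.57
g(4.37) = 5.35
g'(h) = 1.7*h - 1.86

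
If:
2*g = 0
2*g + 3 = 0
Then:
No Solution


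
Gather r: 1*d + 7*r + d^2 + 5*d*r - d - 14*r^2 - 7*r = d^2 + 5*d*r - 14*r^2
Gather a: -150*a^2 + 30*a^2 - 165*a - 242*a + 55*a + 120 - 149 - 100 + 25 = -120*a^2 - 352*a - 104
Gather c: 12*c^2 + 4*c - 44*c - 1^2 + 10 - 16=12*c^2 - 40*c - 7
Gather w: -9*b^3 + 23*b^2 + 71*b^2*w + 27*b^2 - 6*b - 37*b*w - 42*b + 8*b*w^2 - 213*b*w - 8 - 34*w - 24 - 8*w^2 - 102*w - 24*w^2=-9*b^3 + 50*b^2 - 48*b + w^2*(8*b - 32) + w*(71*b^2 - 250*b - 136) - 32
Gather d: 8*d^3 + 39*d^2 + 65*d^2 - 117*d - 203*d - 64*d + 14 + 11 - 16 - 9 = 8*d^3 + 104*d^2 - 384*d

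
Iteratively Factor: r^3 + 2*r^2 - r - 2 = (r + 2)*(r^2 - 1) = (r - 1)*(r + 2)*(r + 1)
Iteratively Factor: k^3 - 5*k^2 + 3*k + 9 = (k - 3)*(k^2 - 2*k - 3) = (k - 3)^2*(k + 1)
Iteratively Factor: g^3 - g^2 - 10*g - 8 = (g + 1)*(g^2 - 2*g - 8) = (g + 1)*(g + 2)*(g - 4)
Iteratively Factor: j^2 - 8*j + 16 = (j - 4)*(j - 4)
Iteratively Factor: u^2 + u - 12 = (u - 3)*(u + 4)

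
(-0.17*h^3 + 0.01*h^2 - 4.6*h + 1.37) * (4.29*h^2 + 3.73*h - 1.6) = -0.7293*h^5 - 0.5912*h^4 - 19.4247*h^3 - 11.2967*h^2 + 12.4701*h - 2.192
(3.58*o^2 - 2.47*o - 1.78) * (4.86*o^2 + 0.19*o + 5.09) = 17.3988*o^4 - 11.324*o^3 + 9.1021*o^2 - 12.9105*o - 9.0602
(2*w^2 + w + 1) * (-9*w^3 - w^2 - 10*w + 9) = -18*w^5 - 11*w^4 - 30*w^3 + 7*w^2 - w + 9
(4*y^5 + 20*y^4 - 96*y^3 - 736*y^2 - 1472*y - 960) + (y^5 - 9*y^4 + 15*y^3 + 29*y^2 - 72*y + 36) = 5*y^5 + 11*y^4 - 81*y^3 - 707*y^2 - 1544*y - 924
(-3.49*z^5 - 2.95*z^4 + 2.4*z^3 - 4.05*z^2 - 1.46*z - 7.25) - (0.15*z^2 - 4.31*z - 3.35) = -3.49*z^5 - 2.95*z^4 + 2.4*z^3 - 4.2*z^2 + 2.85*z - 3.9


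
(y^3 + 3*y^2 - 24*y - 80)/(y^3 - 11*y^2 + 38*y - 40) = (y^2 + 8*y + 16)/(y^2 - 6*y + 8)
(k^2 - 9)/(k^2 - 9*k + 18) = (k + 3)/(k - 6)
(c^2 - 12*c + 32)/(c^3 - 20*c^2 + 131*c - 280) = (c - 4)/(c^2 - 12*c + 35)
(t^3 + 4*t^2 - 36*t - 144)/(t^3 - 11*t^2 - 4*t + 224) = (t^2 - 36)/(t^2 - 15*t + 56)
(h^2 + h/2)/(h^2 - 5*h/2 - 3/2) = h/(h - 3)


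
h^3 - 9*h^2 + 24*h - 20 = (h - 5)*(h - 2)^2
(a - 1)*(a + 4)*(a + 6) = a^3 + 9*a^2 + 14*a - 24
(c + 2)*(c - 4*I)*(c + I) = c^3 + 2*c^2 - 3*I*c^2 + 4*c - 6*I*c + 8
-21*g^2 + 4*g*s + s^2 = (-3*g + s)*(7*g + s)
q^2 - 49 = (q - 7)*(q + 7)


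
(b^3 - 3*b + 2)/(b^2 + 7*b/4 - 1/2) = 4*(b^2 - 2*b + 1)/(4*b - 1)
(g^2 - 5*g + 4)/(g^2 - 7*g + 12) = (g - 1)/(g - 3)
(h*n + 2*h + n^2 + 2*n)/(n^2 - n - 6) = (h + n)/(n - 3)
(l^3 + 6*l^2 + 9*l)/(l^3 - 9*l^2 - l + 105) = l*(l + 3)/(l^2 - 12*l + 35)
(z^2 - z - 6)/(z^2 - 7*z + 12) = (z + 2)/(z - 4)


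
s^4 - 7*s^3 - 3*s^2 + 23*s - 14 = (s - 7)*(s - 1)^2*(s + 2)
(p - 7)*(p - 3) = p^2 - 10*p + 21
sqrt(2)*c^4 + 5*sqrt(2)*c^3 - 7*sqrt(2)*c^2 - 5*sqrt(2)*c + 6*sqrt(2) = (c - 1)^2*(c + 6)*(sqrt(2)*c + sqrt(2))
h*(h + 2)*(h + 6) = h^3 + 8*h^2 + 12*h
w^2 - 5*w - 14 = (w - 7)*(w + 2)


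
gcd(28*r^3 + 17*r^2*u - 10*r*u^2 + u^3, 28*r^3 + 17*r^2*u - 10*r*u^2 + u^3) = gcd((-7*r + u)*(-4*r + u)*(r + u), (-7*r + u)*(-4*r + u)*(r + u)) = 28*r^3 + 17*r^2*u - 10*r*u^2 + u^3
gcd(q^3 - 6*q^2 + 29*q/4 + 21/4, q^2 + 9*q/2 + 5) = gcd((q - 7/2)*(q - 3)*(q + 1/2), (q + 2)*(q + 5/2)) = 1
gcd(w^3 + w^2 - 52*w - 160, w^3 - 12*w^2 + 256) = w^2 - 4*w - 32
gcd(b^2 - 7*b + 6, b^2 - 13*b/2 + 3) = b - 6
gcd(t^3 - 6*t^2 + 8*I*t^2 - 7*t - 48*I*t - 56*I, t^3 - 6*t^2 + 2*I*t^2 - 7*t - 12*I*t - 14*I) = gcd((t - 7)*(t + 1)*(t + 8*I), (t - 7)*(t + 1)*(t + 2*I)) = t^2 - 6*t - 7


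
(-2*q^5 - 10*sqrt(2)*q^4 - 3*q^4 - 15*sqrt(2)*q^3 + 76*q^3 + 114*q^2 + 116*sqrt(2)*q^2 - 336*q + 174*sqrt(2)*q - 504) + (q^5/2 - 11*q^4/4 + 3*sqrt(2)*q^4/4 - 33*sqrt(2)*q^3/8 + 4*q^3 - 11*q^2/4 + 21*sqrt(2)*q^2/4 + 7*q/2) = -3*q^5/2 - 37*sqrt(2)*q^4/4 - 23*q^4/4 - 153*sqrt(2)*q^3/8 + 80*q^3 + 445*q^2/4 + 485*sqrt(2)*q^2/4 - 665*q/2 + 174*sqrt(2)*q - 504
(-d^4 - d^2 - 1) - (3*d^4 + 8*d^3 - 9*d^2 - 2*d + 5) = -4*d^4 - 8*d^3 + 8*d^2 + 2*d - 6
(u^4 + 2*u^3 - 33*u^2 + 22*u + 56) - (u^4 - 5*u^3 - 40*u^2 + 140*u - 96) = 7*u^3 + 7*u^2 - 118*u + 152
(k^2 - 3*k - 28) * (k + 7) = k^3 + 4*k^2 - 49*k - 196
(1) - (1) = 0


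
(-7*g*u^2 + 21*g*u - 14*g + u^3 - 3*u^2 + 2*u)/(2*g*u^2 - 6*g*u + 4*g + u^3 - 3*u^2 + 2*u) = (-7*g + u)/(2*g + u)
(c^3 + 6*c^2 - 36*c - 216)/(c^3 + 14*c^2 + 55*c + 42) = (c^2 - 36)/(c^2 + 8*c + 7)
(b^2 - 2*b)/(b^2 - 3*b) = (b - 2)/(b - 3)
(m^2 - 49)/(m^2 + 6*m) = (m^2 - 49)/(m*(m + 6))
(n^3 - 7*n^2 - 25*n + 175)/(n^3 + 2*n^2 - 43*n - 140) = (n - 5)/(n + 4)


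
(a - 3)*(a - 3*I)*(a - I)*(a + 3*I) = a^4 - 3*a^3 - I*a^3 + 9*a^2 + 3*I*a^2 - 27*a - 9*I*a + 27*I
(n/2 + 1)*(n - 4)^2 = n^3/2 - 3*n^2 + 16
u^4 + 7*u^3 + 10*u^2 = u^2*(u + 2)*(u + 5)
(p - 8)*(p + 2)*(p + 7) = p^3 + p^2 - 58*p - 112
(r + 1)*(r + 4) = r^2 + 5*r + 4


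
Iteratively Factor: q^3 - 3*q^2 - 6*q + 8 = (q + 2)*(q^2 - 5*q + 4) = (q - 4)*(q + 2)*(q - 1)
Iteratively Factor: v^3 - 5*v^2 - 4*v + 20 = (v - 5)*(v^2 - 4) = (v - 5)*(v + 2)*(v - 2)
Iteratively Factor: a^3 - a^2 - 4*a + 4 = (a + 2)*(a^2 - 3*a + 2) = (a - 2)*(a + 2)*(a - 1)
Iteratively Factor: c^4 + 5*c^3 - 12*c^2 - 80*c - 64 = (c + 4)*(c^3 + c^2 - 16*c - 16) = (c + 1)*(c + 4)*(c^2 - 16) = (c + 1)*(c + 4)^2*(c - 4)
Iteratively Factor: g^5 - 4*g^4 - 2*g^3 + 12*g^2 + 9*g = (g - 3)*(g^4 - g^3 - 5*g^2 - 3*g) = (g - 3)*(g + 1)*(g^3 - 2*g^2 - 3*g) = (g - 3)*(g + 1)^2*(g^2 - 3*g) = (g - 3)^2*(g + 1)^2*(g)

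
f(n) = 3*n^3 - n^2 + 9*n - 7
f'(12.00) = 1281.00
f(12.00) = 5141.00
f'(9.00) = 720.00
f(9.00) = 2180.00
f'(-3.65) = 136.20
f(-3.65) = -199.05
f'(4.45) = 178.32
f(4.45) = 277.61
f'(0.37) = 9.49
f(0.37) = -3.65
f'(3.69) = 124.16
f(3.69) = 163.32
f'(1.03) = 16.49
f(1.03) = 4.49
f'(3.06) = 87.15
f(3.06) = 97.13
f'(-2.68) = 79.00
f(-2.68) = -96.05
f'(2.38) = 55.22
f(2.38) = 49.20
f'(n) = 9*n^2 - 2*n + 9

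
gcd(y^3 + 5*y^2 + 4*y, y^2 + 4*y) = y^2 + 4*y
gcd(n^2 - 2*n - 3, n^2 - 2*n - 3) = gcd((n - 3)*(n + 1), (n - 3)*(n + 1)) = n^2 - 2*n - 3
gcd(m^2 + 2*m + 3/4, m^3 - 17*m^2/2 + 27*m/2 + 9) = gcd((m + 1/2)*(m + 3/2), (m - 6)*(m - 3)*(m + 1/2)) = m + 1/2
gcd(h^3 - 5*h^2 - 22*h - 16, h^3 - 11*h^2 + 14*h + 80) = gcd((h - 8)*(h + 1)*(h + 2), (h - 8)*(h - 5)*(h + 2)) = h^2 - 6*h - 16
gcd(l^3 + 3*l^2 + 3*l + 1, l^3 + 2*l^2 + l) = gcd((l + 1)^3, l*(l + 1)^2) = l^2 + 2*l + 1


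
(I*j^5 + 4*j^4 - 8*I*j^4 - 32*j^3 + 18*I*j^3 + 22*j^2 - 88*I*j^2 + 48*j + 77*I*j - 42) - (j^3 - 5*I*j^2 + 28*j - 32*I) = I*j^5 + 4*j^4 - 8*I*j^4 - 33*j^3 + 18*I*j^3 + 22*j^2 - 83*I*j^2 + 20*j + 77*I*j - 42 + 32*I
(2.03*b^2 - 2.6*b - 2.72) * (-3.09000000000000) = -6.2727*b^2 + 8.034*b + 8.4048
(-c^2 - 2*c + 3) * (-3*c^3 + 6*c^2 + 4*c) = 3*c^5 - 25*c^3 + 10*c^2 + 12*c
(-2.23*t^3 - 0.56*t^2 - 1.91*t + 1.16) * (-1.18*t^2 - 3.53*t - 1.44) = 2.6314*t^5 + 8.5327*t^4 + 7.4418*t^3 + 6.1799*t^2 - 1.3444*t - 1.6704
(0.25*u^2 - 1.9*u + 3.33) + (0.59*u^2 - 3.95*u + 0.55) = 0.84*u^2 - 5.85*u + 3.88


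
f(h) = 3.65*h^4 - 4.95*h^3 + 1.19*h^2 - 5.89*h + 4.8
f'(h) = 14.6*h^3 - 14.85*h^2 + 2.38*h - 5.89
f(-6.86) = 9782.52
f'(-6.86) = -5434.35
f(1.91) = 11.98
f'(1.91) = 46.21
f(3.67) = 416.68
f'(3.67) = 524.52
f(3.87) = 531.65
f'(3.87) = 627.14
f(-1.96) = 112.05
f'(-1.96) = -177.53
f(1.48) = 0.15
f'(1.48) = 12.44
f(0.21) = 3.58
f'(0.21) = -5.91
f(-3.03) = 478.93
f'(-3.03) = -555.58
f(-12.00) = 84486.84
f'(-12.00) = -27401.65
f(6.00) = 3673.50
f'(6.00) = 2627.39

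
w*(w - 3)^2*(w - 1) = w^4 - 7*w^3 + 15*w^2 - 9*w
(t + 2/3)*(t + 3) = t^2 + 11*t/3 + 2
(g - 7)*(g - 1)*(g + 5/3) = g^3 - 19*g^2/3 - 19*g/3 + 35/3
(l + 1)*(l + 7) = l^2 + 8*l + 7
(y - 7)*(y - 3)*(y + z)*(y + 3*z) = y^4 + 4*y^3*z - 10*y^3 + 3*y^2*z^2 - 40*y^2*z + 21*y^2 - 30*y*z^2 + 84*y*z + 63*z^2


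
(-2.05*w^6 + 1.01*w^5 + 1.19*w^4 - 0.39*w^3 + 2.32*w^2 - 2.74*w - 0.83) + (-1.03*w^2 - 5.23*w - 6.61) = -2.05*w^6 + 1.01*w^5 + 1.19*w^4 - 0.39*w^3 + 1.29*w^2 - 7.97*w - 7.44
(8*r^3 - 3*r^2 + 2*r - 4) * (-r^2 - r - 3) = -8*r^5 - 5*r^4 - 23*r^3 + 11*r^2 - 2*r + 12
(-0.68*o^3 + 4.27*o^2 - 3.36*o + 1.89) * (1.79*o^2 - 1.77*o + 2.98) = -1.2172*o^5 + 8.8469*o^4 - 15.5987*o^3 + 22.0549*o^2 - 13.3581*o + 5.6322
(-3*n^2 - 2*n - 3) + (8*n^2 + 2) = 5*n^2 - 2*n - 1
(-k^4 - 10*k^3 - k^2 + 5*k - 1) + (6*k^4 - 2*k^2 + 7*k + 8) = 5*k^4 - 10*k^3 - 3*k^2 + 12*k + 7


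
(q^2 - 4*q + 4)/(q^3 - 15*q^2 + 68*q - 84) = (q - 2)/(q^2 - 13*q + 42)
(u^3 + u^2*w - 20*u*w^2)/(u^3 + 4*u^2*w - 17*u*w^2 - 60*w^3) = u/(u + 3*w)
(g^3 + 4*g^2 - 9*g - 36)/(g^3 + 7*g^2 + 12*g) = (g - 3)/g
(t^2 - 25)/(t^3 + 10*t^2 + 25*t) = (t - 5)/(t*(t + 5))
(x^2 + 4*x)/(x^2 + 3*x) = (x + 4)/(x + 3)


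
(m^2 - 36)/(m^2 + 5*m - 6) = (m - 6)/(m - 1)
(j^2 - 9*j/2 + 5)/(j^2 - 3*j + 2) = (j - 5/2)/(j - 1)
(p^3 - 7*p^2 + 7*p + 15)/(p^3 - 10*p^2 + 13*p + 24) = (p - 5)/(p - 8)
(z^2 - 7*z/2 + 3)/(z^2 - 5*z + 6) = (z - 3/2)/(z - 3)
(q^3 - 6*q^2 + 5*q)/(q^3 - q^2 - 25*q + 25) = q/(q + 5)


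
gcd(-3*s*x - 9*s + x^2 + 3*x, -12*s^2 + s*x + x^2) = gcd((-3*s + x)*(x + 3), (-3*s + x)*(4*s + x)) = -3*s + x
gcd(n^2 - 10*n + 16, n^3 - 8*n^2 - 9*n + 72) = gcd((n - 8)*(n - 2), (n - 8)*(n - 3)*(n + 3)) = n - 8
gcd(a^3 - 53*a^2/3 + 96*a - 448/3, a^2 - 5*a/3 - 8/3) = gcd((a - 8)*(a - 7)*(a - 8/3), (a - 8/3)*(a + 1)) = a - 8/3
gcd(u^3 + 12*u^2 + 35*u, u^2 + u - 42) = u + 7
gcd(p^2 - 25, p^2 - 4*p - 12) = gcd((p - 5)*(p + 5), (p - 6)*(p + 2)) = 1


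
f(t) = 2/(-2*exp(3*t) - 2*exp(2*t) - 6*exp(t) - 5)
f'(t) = 2*(6*exp(3*t) + 4*exp(2*t) + 6*exp(t))/(-2*exp(3*t) - 2*exp(2*t) - 6*exp(t) - 5)^2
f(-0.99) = -0.26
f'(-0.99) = 0.11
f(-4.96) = -0.40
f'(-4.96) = 0.00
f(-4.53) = -0.39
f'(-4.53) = 0.01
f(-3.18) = -0.38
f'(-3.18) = 0.02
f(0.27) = -0.10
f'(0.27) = 0.13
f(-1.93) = -0.34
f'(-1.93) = 0.06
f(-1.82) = -0.33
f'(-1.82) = 0.06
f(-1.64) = -0.32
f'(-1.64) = 0.07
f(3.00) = 0.00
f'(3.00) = 0.00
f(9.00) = 0.00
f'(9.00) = 0.00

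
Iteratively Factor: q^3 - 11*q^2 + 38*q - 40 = (q - 5)*(q^2 - 6*q + 8) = (q - 5)*(q - 2)*(q - 4)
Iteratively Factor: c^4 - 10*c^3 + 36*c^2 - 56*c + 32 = (c - 2)*(c^3 - 8*c^2 + 20*c - 16) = (c - 2)^2*(c^2 - 6*c + 8) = (c - 2)^3*(c - 4)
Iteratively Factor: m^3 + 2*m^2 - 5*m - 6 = (m - 2)*(m^2 + 4*m + 3) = (m - 2)*(m + 1)*(m + 3)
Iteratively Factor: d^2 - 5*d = (d)*(d - 5)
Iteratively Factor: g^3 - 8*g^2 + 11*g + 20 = (g - 5)*(g^2 - 3*g - 4) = (g - 5)*(g + 1)*(g - 4)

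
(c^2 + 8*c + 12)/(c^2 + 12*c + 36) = (c + 2)/(c + 6)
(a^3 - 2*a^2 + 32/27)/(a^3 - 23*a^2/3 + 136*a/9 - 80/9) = (a + 2/3)/(a - 5)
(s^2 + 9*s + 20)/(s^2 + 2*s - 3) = (s^2 + 9*s + 20)/(s^2 + 2*s - 3)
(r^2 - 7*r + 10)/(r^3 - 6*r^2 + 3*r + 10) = 1/(r + 1)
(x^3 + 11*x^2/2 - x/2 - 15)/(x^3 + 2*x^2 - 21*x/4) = 2*(x^2 + 7*x + 10)/(x*(2*x + 7))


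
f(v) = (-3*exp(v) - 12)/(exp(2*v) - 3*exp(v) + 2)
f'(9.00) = 0.00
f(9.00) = 0.00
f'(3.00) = 0.28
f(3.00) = -0.21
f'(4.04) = 0.07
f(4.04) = -0.06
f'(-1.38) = -5.26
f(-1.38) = -9.75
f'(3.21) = 0.20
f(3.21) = -0.16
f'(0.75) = 2758.24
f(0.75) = -140.42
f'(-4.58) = -0.11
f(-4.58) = -6.11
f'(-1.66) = -3.30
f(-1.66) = -8.58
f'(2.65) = 0.50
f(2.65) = -0.34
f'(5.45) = 0.01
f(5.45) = -0.01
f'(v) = (-3*exp(v) - 12)*(-2*exp(2*v) + 3*exp(v))/(exp(2*v) - 3*exp(v) + 2)^2 - 3*exp(v)/(exp(2*v) - 3*exp(v) + 2) = 3*((exp(v) + 4)*(2*exp(v) - 3) - exp(2*v) + 3*exp(v) - 2)*exp(v)/(exp(2*v) - 3*exp(v) + 2)^2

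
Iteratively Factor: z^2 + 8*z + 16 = (z + 4)*(z + 4)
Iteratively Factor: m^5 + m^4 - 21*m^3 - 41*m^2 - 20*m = (m + 1)*(m^4 - 21*m^2 - 20*m) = (m + 1)^2*(m^3 - m^2 - 20*m) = m*(m + 1)^2*(m^2 - m - 20) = m*(m - 5)*(m + 1)^2*(m + 4)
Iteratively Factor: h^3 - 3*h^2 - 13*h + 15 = (h - 5)*(h^2 + 2*h - 3) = (h - 5)*(h - 1)*(h + 3)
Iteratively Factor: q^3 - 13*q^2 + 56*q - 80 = (q - 4)*(q^2 - 9*q + 20) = (q - 5)*(q - 4)*(q - 4)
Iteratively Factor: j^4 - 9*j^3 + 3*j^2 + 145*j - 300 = (j - 5)*(j^3 - 4*j^2 - 17*j + 60) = (j - 5)^2*(j^2 + j - 12) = (j - 5)^2*(j - 3)*(j + 4)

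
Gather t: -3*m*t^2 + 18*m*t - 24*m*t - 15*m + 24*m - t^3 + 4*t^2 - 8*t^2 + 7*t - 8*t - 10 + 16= 9*m - t^3 + t^2*(-3*m - 4) + t*(-6*m - 1) + 6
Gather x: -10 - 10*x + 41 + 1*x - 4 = 27 - 9*x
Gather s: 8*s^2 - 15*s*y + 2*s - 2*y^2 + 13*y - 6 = 8*s^2 + s*(2 - 15*y) - 2*y^2 + 13*y - 6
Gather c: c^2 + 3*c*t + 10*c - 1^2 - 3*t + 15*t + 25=c^2 + c*(3*t + 10) + 12*t + 24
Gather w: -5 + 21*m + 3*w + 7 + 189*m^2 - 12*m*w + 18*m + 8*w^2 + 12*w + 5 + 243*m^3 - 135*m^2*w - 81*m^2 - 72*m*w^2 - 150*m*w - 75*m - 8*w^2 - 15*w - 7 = 243*m^3 + 108*m^2 - 72*m*w^2 - 36*m + w*(-135*m^2 - 162*m)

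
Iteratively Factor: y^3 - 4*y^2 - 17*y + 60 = (y - 3)*(y^2 - y - 20) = (y - 3)*(y + 4)*(y - 5)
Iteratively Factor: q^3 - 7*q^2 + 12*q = (q - 4)*(q^2 - 3*q) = (q - 4)*(q - 3)*(q)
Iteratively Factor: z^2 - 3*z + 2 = (z - 1)*(z - 2)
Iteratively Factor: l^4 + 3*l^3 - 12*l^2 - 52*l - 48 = (l + 2)*(l^3 + l^2 - 14*l - 24) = (l - 4)*(l + 2)*(l^2 + 5*l + 6) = (l - 4)*(l + 2)^2*(l + 3)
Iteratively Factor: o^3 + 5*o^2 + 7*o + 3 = (o + 3)*(o^2 + 2*o + 1) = (o + 1)*(o + 3)*(o + 1)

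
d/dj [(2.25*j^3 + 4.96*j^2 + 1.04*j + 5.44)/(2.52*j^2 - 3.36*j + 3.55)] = (5.67*j^4 - 15.12*j^3 + 4.6761*j^2 + 7.7984*j + 21.9704)/(6.3504*j^4 - 16.9344*j^3 + 29.1816*j^2 - 23.856*j + 12.6025)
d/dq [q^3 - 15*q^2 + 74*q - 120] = 3*q^2 - 30*q + 74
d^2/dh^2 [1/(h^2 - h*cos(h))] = (-h*(h - cos(h))*(h*cos(h) + 2*sin(h) + 2) + 2*(h*sin(h) + 2*h - cos(h))^2)/(h^3*(h - cos(h))^3)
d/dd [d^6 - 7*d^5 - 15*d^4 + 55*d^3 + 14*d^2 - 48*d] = 6*d^5 - 35*d^4 - 60*d^3 + 165*d^2 + 28*d - 48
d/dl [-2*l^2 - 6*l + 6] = -4*l - 6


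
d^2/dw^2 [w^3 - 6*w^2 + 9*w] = 6*w - 12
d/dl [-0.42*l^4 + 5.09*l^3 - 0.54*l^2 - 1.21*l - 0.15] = -1.68*l^3 + 15.27*l^2 - 1.08*l - 1.21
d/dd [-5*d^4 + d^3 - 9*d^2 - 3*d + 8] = -20*d^3 + 3*d^2 - 18*d - 3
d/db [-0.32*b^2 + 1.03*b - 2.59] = 1.03 - 0.64*b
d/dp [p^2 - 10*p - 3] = 2*p - 10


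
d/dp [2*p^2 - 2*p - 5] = 4*p - 2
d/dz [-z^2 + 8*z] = 8 - 2*z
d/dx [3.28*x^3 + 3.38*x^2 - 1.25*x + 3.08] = 9.84*x^2 + 6.76*x - 1.25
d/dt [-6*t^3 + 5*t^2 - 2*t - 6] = -18*t^2 + 10*t - 2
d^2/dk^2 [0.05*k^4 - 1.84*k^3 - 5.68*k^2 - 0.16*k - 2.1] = 0.6*k^2 - 11.04*k - 11.36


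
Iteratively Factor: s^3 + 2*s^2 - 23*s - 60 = (s - 5)*(s^2 + 7*s + 12) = (s - 5)*(s + 3)*(s + 4)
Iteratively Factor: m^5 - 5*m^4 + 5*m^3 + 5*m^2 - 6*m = (m)*(m^4 - 5*m^3 + 5*m^2 + 5*m - 6) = m*(m - 3)*(m^3 - 2*m^2 - m + 2) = m*(m - 3)*(m - 1)*(m^2 - m - 2) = m*(m - 3)*(m - 2)*(m - 1)*(m + 1)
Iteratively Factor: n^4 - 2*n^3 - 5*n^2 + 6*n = (n - 1)*(n^3 - n^2 - 6*n) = (n - 1)*(n + 2)*(n^2 - 3*n) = n*(n - 1)*(n + 2)*(n - 3)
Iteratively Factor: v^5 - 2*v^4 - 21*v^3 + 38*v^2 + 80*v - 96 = (v - 1)*(v^4 - v^3 - 22*v^2 + 16*v + 96) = (v - 1)*(v + 2)*(v^3 - 3*v^2 - 16*v + 48) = (v - 1)*(v + 2)*(v + 4)*(v^2 - 7*v + 12) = (v - 3)*(v - 1)*(v + 2)*(v + 4)*(v - 4)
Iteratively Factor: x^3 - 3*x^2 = (x - 3)*(x^2) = x*(x - 3)*(x)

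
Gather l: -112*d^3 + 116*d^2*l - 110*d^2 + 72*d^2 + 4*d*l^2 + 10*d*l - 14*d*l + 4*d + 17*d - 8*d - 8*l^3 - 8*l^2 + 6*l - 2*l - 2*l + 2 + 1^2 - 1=-112*d^3 - 38*d^2 + 13*d - 8*l^3 + l^2*(4*d - 8) + l*(116*d^2 - 4*d + 2) + 2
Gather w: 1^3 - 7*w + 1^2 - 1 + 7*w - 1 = 0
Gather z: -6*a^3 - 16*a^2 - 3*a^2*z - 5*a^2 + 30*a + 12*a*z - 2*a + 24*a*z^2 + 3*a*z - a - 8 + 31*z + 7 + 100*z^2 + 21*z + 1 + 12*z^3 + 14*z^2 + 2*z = -6*a^3 - 21*a^2 + 27*a + 12*z^3 + z^2*(24*a + 114) + z*(-3*a^2 + 15*a + 54)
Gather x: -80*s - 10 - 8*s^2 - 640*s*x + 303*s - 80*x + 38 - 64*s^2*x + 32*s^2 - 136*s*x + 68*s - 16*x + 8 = 24*s^2 + 291*s + x*(-64*s^2 - 776*s - 96) + 36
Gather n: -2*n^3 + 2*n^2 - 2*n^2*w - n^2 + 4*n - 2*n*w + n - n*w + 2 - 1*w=-2*n^3 + n^2*(1 - 2*w) + n*(5 - 3*w) - w + 2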